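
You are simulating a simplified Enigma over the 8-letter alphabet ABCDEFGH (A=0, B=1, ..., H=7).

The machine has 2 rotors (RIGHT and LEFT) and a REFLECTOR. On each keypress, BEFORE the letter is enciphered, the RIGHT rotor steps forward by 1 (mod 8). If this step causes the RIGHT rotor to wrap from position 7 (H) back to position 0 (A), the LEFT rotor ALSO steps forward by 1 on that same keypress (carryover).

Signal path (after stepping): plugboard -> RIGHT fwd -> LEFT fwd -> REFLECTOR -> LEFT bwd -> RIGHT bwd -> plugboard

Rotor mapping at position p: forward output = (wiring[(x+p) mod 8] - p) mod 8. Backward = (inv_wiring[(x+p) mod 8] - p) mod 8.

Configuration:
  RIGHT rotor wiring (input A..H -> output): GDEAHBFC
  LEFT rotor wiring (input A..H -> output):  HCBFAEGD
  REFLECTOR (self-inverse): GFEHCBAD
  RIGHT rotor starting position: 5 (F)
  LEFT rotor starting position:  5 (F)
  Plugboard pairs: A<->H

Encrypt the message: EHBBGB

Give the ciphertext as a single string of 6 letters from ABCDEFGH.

Char 1 ('E'): step: R->6, L=5; E->plug->E->R->G->L->A->refl->G->L'->C->R'->F->plug->F
Char 2 ('H'): step: R->7, L=5; H->plug->A->R->D->L->C->refl->E->L'->F->R'->D->plug->D
Char 3 ('B'): step: R->0, L->6 (L advanced); B->plug->B->R->D->L->E->refl->C->L'->G->R'->A->plug->H
Char 4 ('B'): step: R->1, L=6; B->plug->B->R->D->L->E->refl->C->L'->G->R'->D->plug->D
Char 5 ('G'): step: R->2, L=6; G->plug->G->R->E->L->D->refl->H->L'->F->R'->C->plug->C
Char 6 ('B'): step: R->3, L=6; B->plug->B->R->E->L->D->refl->H->L'->F->R'->A->plug->H

Answer: FDHDCH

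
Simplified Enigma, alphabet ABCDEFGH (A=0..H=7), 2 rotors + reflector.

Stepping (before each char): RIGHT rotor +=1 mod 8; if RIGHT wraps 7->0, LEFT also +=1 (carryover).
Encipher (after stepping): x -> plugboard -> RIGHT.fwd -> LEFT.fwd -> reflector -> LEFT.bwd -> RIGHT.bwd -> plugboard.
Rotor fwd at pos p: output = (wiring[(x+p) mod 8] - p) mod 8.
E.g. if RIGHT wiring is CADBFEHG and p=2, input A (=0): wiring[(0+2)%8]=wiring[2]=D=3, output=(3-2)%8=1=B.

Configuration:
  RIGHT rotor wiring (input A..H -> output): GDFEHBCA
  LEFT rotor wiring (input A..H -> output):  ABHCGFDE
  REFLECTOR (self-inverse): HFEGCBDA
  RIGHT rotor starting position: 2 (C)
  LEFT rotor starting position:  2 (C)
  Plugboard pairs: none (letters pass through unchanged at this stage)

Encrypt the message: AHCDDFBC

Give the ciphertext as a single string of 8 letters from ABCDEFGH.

Char 1 ('A'): step: R->3, L=2; A->plug->A->R->B->L->A->refl->H->L'->H->R'->D->plug->D
Char 2 ('H'): step: R->4, L=2; H->plug->H->R->A->L->F->refl->B->L'->E->R'->D->plug->D
Char 3 ('C'): step: R->5, L=2; C->plug->C->R->D->L->D->refl->G->L'->G->R'->E->plug->E
Char 4 ('D'): step: R->6, L=2; D->plug->D->R->F->L->C->refl->E->L'->C->R'->B->plug->B
Char 5 ('D'): step: R->7, L=2; D->plug->D->R->G->L->G->refl->D->L'->D->R'->H->plug->H
Char 6 ('F'): step: R->0, L->3 (L advanced); F->plug->F->R->B->L->D->refl->G->L'->G->R'->A->plug->A
Char 7 ('B'): step: R->1, L=3; B->plug->B->R->E->L->B->refl->F->L'->F->R'->H->plug->H
Char 8 ('C'): step: R->2, L=3; C->plug->C->R->F->L->F->refl->B->L'->E->R'->G->plug->G

Answer: DDEBHAHG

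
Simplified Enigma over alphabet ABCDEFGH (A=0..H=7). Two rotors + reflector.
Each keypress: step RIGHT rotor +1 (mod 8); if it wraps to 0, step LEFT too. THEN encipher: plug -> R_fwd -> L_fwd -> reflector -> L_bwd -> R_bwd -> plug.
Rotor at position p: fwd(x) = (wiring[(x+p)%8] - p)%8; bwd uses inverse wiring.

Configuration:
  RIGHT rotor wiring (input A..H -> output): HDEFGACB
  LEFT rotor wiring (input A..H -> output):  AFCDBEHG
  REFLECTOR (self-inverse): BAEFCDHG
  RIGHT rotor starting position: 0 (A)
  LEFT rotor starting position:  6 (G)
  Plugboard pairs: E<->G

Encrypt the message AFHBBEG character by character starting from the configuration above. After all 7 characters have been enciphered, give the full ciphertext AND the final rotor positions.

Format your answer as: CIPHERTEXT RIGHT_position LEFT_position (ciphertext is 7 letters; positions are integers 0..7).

Char 1 ('A'): step: R->1, L=6; A->plug->A->R->C->L->C->refl->E->L'->E->R'->C->plug->C
Char 2 ('F'): step: R->2, L=6; F->plug->F->R->H->L->G->refl->H->L'->D->R'->B->plug->B
Char 3 ('H'): step: R->3, L=6; H->plug->H->R->B->L->A->refl->B->L'->A->R'->G->plug->E
Char 4 ('B'): step: R->4, L=6; B->plug->B->R->E->L->E->refl->C->L'->C->R'->A->plug->A
Char 5 ('B'): step: R->5, L=6; B->plug->B->R->F->L->F->refl->D->L'->G->R'->E->plug->G
Char 6 ('E'): step: R->6, L=6; E->plug->G->R->A->L->B->refl->A->L'->B->R'->C->plug->C
Char 7 ('G'): step: R->7, L=6; G->plug->E->R->G->L->D->refl->F->L'->F->R'->D->plug->D
Final: ciphertext=CBEAGCD, RIGHT=7, LEFT=6

Answer: CBEAGCD 7 6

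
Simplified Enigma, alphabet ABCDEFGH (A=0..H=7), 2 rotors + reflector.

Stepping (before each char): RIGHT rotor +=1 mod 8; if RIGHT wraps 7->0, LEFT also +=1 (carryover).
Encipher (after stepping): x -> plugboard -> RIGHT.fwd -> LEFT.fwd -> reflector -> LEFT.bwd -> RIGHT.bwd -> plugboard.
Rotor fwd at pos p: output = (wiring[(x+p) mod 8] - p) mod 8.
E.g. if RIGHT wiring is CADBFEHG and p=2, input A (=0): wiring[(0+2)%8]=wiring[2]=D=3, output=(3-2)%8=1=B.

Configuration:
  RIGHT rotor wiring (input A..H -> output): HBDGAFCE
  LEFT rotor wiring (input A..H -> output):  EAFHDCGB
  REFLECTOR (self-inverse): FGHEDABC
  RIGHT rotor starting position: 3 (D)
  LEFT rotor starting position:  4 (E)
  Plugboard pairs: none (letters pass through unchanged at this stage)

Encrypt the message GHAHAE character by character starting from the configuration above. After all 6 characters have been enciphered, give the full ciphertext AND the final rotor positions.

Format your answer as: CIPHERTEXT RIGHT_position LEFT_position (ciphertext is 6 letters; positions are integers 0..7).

Char 1 ('G'): step: R->4, L=4; G->plug->G->R->H->L->D->refl->E->L'->F->R'->F->plug->F
Char 2 ('H'): step: R->5, L=4; H->plug->H->R->D->L->F->refl->A->L'->E->R'->E->plug->E
Char 3 ('A'): step: R->6, L=4; A->plug->A->R->E->L->A->refl->F->L'->D->R'->D->plug->D
Char 4 ('H'): step: R->7, L=4; H->plug->H->R->D->L->F->refl->A->L'->E->R'->D->plug->D
Char 5 ('A'): step: R->0, L->5 (L advanced); A->plug->A->R->H->L->G->refl->B->L'->B->R'->B->plug->B
Char 6 ('E'): step: R->1, L=5; E->plug->E->R->E->L->D->refl->E->L'->C->R'->B->plug->B
Final: ciphertext=FEDDBB, RIGHT=1, LEFT=5

Answer: FEDDBB 1 5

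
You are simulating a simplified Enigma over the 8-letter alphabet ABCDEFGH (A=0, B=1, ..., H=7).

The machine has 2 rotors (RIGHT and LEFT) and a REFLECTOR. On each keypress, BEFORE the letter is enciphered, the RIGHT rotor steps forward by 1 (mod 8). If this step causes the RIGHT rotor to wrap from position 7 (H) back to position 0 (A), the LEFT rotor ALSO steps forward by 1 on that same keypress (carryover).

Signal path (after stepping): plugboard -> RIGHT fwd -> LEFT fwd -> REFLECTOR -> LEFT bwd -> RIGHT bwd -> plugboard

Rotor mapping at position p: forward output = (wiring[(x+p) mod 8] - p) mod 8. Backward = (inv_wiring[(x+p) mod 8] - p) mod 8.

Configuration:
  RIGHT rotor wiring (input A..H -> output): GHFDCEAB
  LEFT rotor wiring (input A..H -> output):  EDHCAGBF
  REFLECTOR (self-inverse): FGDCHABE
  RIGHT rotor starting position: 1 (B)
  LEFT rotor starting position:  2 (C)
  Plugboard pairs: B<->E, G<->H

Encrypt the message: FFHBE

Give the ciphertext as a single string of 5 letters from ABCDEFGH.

Char 1 ('F'): step: R->2, L=2; F->plug->F->R->H->L->B->refl->G->L'->C->R'->D->plug->D
Char 2 ('F'): step: R->3, L=2; F->plug->F->R->D->L->E->refl->H->L'->E->R'->G->plug->H
Char 3 ('H'): step: R->4, L=2; H->plug->G->R->B->L->A->refl->F->L'->A->R'->B->plug->E
Char 4 ('B'): step: R->5, L=2; B->plug->E->R->C->L->G->refl->B->L'->H->R'->A->plug->A
Char 5 ('E'): step: R->6, L=2; E->plug->B->R->D->L->E->refl->H->L'->E->R'->G->plug->H

Answer: DHEAH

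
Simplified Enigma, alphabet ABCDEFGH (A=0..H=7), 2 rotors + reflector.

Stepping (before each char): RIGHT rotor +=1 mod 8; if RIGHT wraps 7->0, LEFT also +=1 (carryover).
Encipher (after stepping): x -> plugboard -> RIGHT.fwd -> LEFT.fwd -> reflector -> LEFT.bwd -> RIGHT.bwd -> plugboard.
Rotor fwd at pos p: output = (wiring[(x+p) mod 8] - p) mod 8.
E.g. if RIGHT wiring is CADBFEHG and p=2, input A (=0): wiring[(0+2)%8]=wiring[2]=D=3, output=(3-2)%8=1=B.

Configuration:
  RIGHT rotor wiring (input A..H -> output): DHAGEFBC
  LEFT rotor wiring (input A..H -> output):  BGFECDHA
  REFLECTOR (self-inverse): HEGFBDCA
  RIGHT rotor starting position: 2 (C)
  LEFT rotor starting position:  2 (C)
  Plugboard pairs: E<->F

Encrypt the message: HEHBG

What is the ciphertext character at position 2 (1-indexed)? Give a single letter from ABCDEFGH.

Char 1 ('H'): step: R->3, L=2; H->plug->H->R->F->L->G->refl->C->L'->B->R'->B->plug->B
Char 2 ('E'): step: R->4, L=2; E->plug->F->R->D->L->B->refl->E->L'->H->R'->E->plug->F

F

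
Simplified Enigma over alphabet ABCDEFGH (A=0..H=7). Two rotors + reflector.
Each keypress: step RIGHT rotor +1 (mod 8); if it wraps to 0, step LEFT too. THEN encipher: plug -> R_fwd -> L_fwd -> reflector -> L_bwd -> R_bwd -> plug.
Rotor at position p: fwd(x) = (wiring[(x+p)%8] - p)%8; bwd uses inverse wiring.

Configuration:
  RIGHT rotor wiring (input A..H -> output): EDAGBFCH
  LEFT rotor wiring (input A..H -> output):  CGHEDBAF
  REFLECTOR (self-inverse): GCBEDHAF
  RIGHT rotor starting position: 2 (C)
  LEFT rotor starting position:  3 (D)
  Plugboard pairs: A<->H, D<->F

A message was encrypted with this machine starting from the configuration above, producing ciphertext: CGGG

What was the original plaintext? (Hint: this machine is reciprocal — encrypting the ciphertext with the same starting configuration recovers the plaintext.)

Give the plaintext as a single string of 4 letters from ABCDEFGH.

Char 1 ('C'): step: R->3, L=3; C->plug->C->R->C->L->G->refl->A->L'->B->R'->F->plug->D
Char 2 ('G'): step: R->4, L=3; G->plug->G->R->E->L->C->refl->B->L'->A->R'->E->plug->E
Char 3 ('G'): step: R->5, L=3; G->plug->G->R->B->L->A->refl->G->L'->C->R'->C->plug->C
Char 4 ('G'): step: R->6, L=3; G->plug->G->R->D->L->F->refl->H->L'->F->R'->D->plug->F

Answer: DECF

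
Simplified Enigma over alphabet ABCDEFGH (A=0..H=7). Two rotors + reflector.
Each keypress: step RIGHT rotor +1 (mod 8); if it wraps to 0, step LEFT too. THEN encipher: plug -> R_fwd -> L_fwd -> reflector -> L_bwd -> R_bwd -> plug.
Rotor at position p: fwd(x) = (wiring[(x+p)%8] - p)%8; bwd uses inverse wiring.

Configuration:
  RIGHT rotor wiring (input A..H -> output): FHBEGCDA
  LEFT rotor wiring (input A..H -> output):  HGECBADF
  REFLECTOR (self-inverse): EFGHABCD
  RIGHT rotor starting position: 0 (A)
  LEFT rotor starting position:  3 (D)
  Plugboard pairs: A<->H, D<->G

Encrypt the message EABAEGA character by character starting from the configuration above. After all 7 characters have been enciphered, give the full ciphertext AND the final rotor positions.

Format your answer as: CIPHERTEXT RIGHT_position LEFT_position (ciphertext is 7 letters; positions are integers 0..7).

Char 1 ('E'): step: R->1, L=3; E->plug->E->R->B->L->G->refl->C->L'->E->R'->H->plug->A
Char 2 ('A'): step: R->2, L=3; A->plug->H->R->F->L->E->refl->A->L'->D->R'->G->plug->D
Char 3 ('B'): step: R->3, L=3; B->plug->B->R->D->L->A->refl->E->L'->F->R'->E->plug->E
Char 4 ('A'): step: R->4, L=3; A->plug->H->R->A->L->H->refl->D->L'->G->R'->B->plug->B
Char 5 ('E'): step: R->5, L=3; E->plug->E->R->C->L->F->refl->B->L'->H->R'->G->plug->D
Char 6 ('G'): step: R->6, L=3; G->plug->D->R->B->L->G->refl->C->L'->E->R'->H->plug->A
Char 7 ('A'): step: R->7, L=3; A->plug->H->R->E->L->C->refl->G->L'->B->R'->A->plug->H
Final: ciphertext=ADEBDAH, RIGHT=7, LEFT=3

Answer: ADEBDAH 7 3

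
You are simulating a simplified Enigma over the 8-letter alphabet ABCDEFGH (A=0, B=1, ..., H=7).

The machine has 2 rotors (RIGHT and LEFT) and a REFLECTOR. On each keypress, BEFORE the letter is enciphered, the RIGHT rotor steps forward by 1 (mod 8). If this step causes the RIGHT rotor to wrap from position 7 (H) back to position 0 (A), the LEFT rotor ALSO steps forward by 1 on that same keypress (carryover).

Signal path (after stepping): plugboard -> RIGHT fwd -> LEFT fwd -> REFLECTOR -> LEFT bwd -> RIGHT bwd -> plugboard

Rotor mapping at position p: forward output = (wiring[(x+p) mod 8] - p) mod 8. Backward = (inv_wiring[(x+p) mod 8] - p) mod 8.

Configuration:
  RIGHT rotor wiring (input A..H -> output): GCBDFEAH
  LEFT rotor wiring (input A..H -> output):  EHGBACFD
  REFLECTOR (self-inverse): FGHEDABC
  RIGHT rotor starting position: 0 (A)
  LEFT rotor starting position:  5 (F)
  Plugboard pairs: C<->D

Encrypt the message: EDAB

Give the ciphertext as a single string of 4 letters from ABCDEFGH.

Char 1 ('E'): step: R->1, L=5; E->plug->E->R->D->L->H->refl->C->L'->E->R'->D->plug->C
Char 2 ('D'): step: R->2, L=5; D->plug->C->R->D->L->H->refl->C->L'->E->R'->G->plug->G
Char 3 ('A'): step: R->3, L=5; A->plug->A->R->A->L->F->refl->A->L'->B->R'->C->plug->D
Char 4 ('B'): step: R->4, L=5; B->plug->B->R->A->L->F->refl->A->L'->B->R'->A->plug->A

Answer: CGDA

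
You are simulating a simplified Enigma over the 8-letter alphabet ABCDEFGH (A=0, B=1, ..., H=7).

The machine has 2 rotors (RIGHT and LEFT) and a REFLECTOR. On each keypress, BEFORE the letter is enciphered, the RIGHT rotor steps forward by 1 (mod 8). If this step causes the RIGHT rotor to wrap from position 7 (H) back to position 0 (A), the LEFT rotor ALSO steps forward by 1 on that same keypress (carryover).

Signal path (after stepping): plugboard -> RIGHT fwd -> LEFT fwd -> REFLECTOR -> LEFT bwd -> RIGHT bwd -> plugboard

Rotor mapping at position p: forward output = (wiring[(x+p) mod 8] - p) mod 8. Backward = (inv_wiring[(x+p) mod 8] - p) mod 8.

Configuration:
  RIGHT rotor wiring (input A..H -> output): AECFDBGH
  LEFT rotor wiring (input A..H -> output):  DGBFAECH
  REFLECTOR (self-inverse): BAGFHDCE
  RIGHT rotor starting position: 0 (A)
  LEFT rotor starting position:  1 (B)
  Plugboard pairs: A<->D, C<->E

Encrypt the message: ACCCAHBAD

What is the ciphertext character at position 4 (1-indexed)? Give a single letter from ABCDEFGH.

Char 1 ('A'): step: R->1, L=1; A->plug->D->R->C->L->E->refl->H->L'->D->R'->A->plug->D
Char 2 ('C'): step: R->2, L=1; C->plug->E->R->E->L->D->refl->F->L'->A->R'->A->plug->D
Char 3 ('C'): step: R->3, L=1; C->plug->E->R->E->L->D->refl->F->L'->A->R'->B->plug->B
Char 4 ('C'): step: R->4, L=1; C->plug->E->R->E->L->D->refl->F->L'->A->R'->F->plug->F

F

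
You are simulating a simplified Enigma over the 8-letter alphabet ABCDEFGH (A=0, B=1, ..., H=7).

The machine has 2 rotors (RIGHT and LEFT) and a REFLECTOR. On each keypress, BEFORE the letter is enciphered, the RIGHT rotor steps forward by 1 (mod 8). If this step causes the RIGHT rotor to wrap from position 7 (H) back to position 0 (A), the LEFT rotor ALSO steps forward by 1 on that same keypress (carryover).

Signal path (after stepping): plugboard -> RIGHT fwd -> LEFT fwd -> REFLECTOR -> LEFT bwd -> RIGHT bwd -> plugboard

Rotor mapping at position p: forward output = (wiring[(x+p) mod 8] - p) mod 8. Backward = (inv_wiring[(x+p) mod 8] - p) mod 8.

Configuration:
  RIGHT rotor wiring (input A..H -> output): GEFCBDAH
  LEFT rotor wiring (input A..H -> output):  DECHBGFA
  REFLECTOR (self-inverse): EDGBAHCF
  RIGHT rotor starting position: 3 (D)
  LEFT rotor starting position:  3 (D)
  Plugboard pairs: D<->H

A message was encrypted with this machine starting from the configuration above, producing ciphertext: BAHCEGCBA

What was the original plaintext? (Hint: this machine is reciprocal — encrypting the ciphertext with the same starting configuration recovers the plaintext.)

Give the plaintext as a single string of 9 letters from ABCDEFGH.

Answer: CCAAACDGH

Derivation:
Char 1 ('B'): step: R->4, L=3; B->plug->B->R->H->L->H->refl->F->L'->E->R'->C->plug->C
Char 2 ('A'): step: R->5, L=3; A->plug->A->R->G->L->B->refl->D->L'->C->R'->C->plug->C
Char 3 ('H'): step: R->6, L=3; H->plug->D->R->G->L->B->refl->D->L'->C->R'->A->plug->A
Char 4 ('C'): step: R->7, L=3; C->plug->C->R->F->L->A->refl->E->L'->A->R'->A->plug->A
Char 5 ('E'): step: R->0, L->4 (L advanced); E->plug->E->R->B->L->C->refl->G->L'->G->R'->A->plug->A
Char 6 ('G'): step: R->1, L=4; G->plug->G->R->G->L->G->refl->C->L'->B->R'->C->plug->C
Char 7 ('C'): step: R->2, L=4; C->plug->C->R->H->L->D->refl->B->L'->C->R'->H->plug->D
Char 8 ('B'): step: R->3, L=4; B->plug->B->R->G->L->G->refl->C->L'->B->R'->G->plug->G
Char 9 ('A'): step: R->4, L=4; A->plug->A->R->F->L->A->refl->E->L'->D->R'->D->plug->H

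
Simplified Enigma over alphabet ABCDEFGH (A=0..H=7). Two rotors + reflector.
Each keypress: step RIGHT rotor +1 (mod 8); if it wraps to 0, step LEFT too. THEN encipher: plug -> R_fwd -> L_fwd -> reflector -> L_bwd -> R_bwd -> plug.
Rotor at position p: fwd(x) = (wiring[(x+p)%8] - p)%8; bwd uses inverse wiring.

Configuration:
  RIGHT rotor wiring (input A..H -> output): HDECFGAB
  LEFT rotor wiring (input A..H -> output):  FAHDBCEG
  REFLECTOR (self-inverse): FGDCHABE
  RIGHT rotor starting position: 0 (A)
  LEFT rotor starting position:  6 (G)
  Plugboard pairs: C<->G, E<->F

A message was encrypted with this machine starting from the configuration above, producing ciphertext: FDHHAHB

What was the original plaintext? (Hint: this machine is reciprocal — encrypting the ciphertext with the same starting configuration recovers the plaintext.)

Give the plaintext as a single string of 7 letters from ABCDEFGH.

Answer: GBDFCEG

Derivation:
Char 1 ('F'): step: R->1, L=6; F->plug->E->R->F->L->F->refl->A->L'->B->R'->C->plug->G
Char 2 ('D'): step: R->2, L=6; D->plug->D->R->E->L->B->refl->G->L'->A->R'->B->plug->B
Char 3 ('H'): step: R->3, L=6; H->plug->H->R->B->L->A->refl->F->L'->F->R'->D->plug->D
Char 4 ('H'): step: R->4, L=6; H->plug->H->R->G->L->D->refl->C->L'->D->R'->E->plug->F
Char 5 ('A'): step: R->5, L=6; A->plug->A->R->B->L->A->refl->F->L'->F->R'->G->plug->C
Char 6 ('H'): step: R->6, L=6; H->plug->H->R->A->L->G->refl->B->L'->E->R'->F->plug->E
Char 7 ('B'): step: R->7, L=6; B->plug->B->R->A->L->G->refl->B->L'->E->R'->C->plug->G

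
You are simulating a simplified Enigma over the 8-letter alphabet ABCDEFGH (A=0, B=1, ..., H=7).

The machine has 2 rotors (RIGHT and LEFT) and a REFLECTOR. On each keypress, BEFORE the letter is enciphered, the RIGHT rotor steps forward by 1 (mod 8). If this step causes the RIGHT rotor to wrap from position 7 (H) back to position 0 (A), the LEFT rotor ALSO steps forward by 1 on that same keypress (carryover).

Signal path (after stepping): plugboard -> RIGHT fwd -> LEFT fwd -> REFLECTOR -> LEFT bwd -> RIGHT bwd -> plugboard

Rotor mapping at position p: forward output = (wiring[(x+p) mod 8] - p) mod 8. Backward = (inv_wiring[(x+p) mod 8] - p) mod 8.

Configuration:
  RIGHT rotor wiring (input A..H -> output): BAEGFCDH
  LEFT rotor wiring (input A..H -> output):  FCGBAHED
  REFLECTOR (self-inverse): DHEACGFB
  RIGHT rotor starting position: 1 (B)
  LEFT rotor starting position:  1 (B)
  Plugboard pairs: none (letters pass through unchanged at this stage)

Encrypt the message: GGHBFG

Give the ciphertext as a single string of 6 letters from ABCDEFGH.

Char 1 ('G'): step: R->2, L=1; G->plug->G->R->H->L->E->refl->C->L'->G->R'->H->plug->H
Char 2 ('G'): step: R->3, L=1; G->plug->G->R->F->L->D->refl->A->L'->C->R'->B->plug->B
Char 3 ('H'): step: R->4, L=1; H->plug->H->R->C->L->A->refl->D->L'->F->R'->E->plug->E
Char 4 ('B'): step: R->5, L=1; B->plug->B->R->G->L->C->refl->E->L'->H->R'->F->plug->F
Char 5 ('F'): step: R->6, L=1; F->plug->F->R->A->L->B->refl->H->L'->D->R'->C->plug->C
Char 6 ('G'): step: R->7, L=1; G->plug->G->R->D->L->H->refl->B->L'->A->R'->A->plug->A

Answer: HBEFCA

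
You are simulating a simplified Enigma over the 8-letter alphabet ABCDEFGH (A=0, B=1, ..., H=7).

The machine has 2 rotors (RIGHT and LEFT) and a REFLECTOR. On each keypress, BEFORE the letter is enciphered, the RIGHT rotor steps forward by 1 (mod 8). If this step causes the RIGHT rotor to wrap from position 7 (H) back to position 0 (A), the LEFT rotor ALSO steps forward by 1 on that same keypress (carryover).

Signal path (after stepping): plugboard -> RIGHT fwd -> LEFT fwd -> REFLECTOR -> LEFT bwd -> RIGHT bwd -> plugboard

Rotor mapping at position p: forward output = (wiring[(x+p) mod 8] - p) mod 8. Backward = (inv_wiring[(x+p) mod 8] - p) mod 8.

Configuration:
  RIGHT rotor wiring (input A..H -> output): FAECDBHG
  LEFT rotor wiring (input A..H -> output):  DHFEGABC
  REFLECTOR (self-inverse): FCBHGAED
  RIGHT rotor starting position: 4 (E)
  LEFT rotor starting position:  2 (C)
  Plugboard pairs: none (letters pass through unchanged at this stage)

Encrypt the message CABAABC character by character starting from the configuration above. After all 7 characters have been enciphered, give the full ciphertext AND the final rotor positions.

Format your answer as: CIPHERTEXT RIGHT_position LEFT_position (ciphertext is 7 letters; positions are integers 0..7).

Char 1 ('C'): step: R->5, L=2; C->plug->C->R->B->L->C->refl->B->L'->G->R'->H->plug->H
Char 2 ('A'): step: R->6, L=2; A->plug->A->R->B->L->C->refl->B->L'->G->R'->E->plug->E
Char 3 ('B'): step: R->7, L=2; B->plug->B->R->G->L->B->refl->C->L'->B->R'->C->plug->C
Char 4 ('A'): step: R->0, L->3 (L advanced); A->plug->A->R->F->L->A->refl->F->L'->C->R'->D->plug->D
Char 5 ('A'): step: R->1, L=3; A->plug->A->R->H->L->C->refl->B->L'->A->R'->E->plug->E
Char 6 ('B'): step: R->2, L=3; B->plug->B->R->A->L->B->refl->C->L'->H->R'->D->plug->D
Char 7 ('C'): step: R->3, L=3; C->plug->C->R->G->L->E->refl->G->L'->D->R'->E->plug->E
Final: ciphertext=HECDEDE, RIGHT=3, LEFT=3

Answer: HECDEDE 3 3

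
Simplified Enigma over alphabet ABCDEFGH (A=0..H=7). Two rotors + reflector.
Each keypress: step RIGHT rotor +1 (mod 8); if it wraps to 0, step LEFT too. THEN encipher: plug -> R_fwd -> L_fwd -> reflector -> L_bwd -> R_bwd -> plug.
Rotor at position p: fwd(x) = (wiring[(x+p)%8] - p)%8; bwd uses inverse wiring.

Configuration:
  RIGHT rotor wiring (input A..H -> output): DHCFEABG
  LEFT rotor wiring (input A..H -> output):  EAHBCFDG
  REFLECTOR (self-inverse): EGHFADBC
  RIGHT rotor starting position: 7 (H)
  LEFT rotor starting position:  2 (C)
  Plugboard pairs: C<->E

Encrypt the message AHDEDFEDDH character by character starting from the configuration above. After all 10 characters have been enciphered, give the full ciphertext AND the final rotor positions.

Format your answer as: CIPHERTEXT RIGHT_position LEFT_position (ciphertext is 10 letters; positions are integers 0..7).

Char 1 ('A'): step: R->0, L->3 (L advanced); A->plug->A->R->D->L->A->refl->E->L'->H->R'->B->plug->B
Char 2 ('H'): step: R->1, L=3; H->plug->H->R->C->L->C->refl->H->L'->B->R'->B->plug->B
Char 3 ('D'): step: R->2, L=3; D->plug->D->R->G->L->F->refl->D->L'->E->R'->F->plug->F
Char 4 ('E'): step: R->3, L=3; E->plug->C->R->F->L->B->refl->G->L'->A->R'->F->plug->F
Char 5 ('D'): step: R->4, L=3; D->plug->D->R->C->L->C->refl->H->L'->B->R'->H->plug->H
Char 6 ('F'): step: R->5, L=3; F->plug->F->R->F->L->B->refl->G->L'->A->R'->G->plug->G
Char 7 ('E'): step: R->6, L=3; E->plug->C->R->F->L->B->refl->G->L'->A->R'->B->plug->B
Char 8 ('D'): step: R->7, L=3; D->plug->D->R->D->L->A->refl->E->L'->H->R'->A->plug->A
Char 9 ('D'): step: R->0, L->4 (L advanced); D->plug->D->R->F->L->E->refl->A->L'->E->R'->E->plug->C
Char 10 ('H'): step: R->1, L=4; H->plug->H->R->C->L->H->refl->C->L'->D->R'->D->plug->D
Final: ciphertext=BBFFHGBACD, RIGHT=1, LEFT=4

Answer: BBFFHGBACD 1 4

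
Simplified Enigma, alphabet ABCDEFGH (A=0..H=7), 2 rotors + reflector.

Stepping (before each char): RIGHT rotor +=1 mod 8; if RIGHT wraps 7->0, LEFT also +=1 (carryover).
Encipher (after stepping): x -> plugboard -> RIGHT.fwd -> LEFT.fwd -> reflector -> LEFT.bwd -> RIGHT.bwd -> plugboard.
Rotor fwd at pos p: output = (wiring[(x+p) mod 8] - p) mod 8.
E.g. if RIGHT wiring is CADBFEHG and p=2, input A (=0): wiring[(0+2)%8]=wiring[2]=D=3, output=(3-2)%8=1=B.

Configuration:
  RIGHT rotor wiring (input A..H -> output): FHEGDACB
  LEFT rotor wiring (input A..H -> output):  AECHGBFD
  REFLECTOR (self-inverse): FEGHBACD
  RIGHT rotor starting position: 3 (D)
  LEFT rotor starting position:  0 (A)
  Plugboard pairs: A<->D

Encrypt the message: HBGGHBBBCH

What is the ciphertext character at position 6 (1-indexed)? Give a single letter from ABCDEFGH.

Char 1 ('H'): step: R->4, L=0; H->plug->H->R->C->L->C->refl->G->L'->E->R'->B->plug->B
Char 2 ('B'): step: R->5, L=0; B->plug->B->R->F->L->B->refl->E->L'->B->R'->G->plug->G
Char 3 ('G'): step: R->6, L=0; G->plug->G->R->F->L->B->refl->E->L'->B->R'->D->plug->A
Char 4 ('G'): step: R->7, L=0; G->plug->G->R->B->L->E->refl->B->L'->F->R'->D->plug->A
Char 5 ('H'): step: R->0, L->1 (L advanced); H->plug->H->R->B->L->B->refl->E->L'->F->R'->A->plug->D
Char 6 ('B'): step: R->1, L=1; B->plug->B->R->D->L->F->refl->A->L'->E->R'->H->plug->H

H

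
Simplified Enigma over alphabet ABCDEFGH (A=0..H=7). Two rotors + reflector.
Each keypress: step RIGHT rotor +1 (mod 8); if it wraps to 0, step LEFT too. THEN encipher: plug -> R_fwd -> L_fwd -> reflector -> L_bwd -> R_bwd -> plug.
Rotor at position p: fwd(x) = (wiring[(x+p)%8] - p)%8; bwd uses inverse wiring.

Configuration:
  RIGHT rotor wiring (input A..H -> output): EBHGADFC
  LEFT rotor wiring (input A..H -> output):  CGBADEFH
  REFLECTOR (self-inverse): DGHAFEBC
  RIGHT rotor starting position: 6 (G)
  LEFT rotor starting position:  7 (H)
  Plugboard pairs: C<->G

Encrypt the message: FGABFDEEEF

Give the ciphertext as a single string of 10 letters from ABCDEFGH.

Answer: DEDEDFHCDH

Derivation:
Char 1 ('F'): step: R->7, L=7; F->plug->F->R->B->L->D->refl->A->L'->A->R'->D->plug->D
Char 2 ('G'): step: R->0, L->0 (L advanced); G->plug->C->R->H->L->H->refl->C->L'->A->R'->E->plug->E
Char 3 ('A'): step: R->1, L=0; A->plug->A->R->A->L->C->refl->H->L'->H->R'->D->plug->D
Char 4 ('B'): step: R->2, L=0; B->plug->B->R->E->L->D->refl->A->L'->D->R'->E->plug->E
Char 5 ('F'): step: R->3, L=0; F->plug->F->R->B->L->G->refl->B->L'->C->R'->D->plug->D
Char 6 ('D'): step: R->4, L=0; D->plug->D->R->G->L->F->refl->E->L'->F->R'->F->plug->F
Char 7 ('E'): step: R->5, L=0; E->plug->E->R->E->L->D->refl->A->L'->D->R'->H->plug->H
Char 8 ('E'): step: R->6, L=0; E->plug->E->R->B->L->G->refl->B->L'->C->R'->G->plug->C
Char 9 ('E'): step: R->7, L=0; E->plug->E->R->H->L->H->refl->C->L'->A->R'->D->plug->D
Char 10 ('F'): step: R->0, L->1 (L advanced); F->plug->F->R->D->L->C->refl->H->L'->C->R'->H->plug->H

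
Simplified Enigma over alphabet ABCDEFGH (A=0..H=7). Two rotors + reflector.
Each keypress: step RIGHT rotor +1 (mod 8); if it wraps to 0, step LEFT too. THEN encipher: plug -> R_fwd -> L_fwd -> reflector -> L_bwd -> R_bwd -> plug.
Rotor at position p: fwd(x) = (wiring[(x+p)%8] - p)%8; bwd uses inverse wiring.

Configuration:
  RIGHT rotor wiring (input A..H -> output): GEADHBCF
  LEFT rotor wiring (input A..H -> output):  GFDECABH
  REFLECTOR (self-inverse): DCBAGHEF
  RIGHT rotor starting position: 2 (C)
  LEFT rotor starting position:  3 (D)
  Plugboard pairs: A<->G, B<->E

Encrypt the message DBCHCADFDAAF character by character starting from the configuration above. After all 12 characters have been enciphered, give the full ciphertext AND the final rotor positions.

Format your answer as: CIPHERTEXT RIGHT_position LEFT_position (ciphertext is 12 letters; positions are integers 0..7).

Answer: HDAGEGCDFEHG 6 4

Derivation:
Char 1 ('D'): step: R->3, L=3; D->plug->D->R->H->L->A->refl->D->L'->F->R'->H->plug->H
Char 2 ('B'): step: R->4, L=3; B->plug->E->R->C->L->F->refl->H->L'->B->R'->D->plug->D
Char 3 ('C'): step: R->5, L=3; C->plug->C->R->A->L->B->refl->C->L'->G->R'->G->plug->A
Char 4 ('H'): step: R->6, L=3; H->plug->H->R->D->L->G->refl->E->L'->E->R'->A->plug->G
Char 5 ('C'): step: R->7, L=3; C->plug->C->R->F->L->D->refl->A->L'->H->R'->B->plug->E
Char 6 ('A'): step: R->0, L->4 (L advanced); A->plug->G->R->C->L->F->refl->H->L'->G->R'->A->plug->G
Char 7 ('D'): step: R->1, L=4; D->plug->D->R->G->L->H->refl->F->L'->C->R'->C->plug->C
Char 8 ('F'): step: R->2, L=4; F->plug->F->R->D->L->D->refl->A->L'->H->R'->D->plug->D
Char 9 ('D'): step: R->3, L=4; D->plug->D->R->H->L->A->refl->D->L'->D->R'->F->plug->F
Char 10 ('A'): step: R->4, L=4; A->plug->G->R->E->L->C->refl->B->L'->F->R'->B->plug->E
Char 11 ('A'): step: R->5, L=4; A->plug->G->R->G->L->H->refl->F->L'->C->R'->H->plug->H
Char 12 ('F'): step: R->6, L=4; F->plug->F->R->F->L->B->refl->C->L'->E->R'->A->plug->G
Final: ciphertext=HDAGEGCDFEHG, RIGHT=6, LEFT=4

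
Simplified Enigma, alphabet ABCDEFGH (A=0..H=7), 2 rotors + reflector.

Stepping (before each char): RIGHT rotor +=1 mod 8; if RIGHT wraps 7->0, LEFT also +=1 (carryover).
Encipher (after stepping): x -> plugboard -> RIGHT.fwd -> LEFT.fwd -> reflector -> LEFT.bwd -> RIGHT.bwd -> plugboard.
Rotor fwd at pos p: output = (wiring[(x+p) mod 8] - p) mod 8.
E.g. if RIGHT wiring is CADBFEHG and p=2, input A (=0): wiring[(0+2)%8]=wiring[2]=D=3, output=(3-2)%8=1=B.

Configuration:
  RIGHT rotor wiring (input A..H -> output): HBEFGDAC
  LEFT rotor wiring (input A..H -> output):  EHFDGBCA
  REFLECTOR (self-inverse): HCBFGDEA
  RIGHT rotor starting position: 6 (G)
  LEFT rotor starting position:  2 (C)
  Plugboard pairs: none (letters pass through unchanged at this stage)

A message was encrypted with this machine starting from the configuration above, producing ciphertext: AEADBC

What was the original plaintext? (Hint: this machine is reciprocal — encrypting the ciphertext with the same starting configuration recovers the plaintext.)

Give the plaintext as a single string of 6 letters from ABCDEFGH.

Answer: GHBCCH

Derivation:
Char 1 ('A'): step: R->7, L=2; A->plug->A->R->D->L->H->refl->A->L'->E->R'->G->plug->G
Char 2 ('E'): step: R->0, L->3 (L advanced); E->plug->E->R->G->L->E->refl->G->L'->C->R'->H->plug->H
Char 3 ('A'): step: R->1, L=3; A->plug->A->R->A->L->A->refl->H->L'->D->R'->B->plug->B
Char 4 ('D'): step: R->2, L=3; D->plug->D->R->B->L->D->refl->F->L'->E->R'->C->plug->C
Char 5 ('B'): step: R->3, L=3; B->plug->B->R->D->L->H->refl->A->L'->A->R'->C->plug->C
Char 6 ('C'): step: R->4, L=3; C->plug->C->R->E->L->F->refl->D->L'->B->R'->H->plug->H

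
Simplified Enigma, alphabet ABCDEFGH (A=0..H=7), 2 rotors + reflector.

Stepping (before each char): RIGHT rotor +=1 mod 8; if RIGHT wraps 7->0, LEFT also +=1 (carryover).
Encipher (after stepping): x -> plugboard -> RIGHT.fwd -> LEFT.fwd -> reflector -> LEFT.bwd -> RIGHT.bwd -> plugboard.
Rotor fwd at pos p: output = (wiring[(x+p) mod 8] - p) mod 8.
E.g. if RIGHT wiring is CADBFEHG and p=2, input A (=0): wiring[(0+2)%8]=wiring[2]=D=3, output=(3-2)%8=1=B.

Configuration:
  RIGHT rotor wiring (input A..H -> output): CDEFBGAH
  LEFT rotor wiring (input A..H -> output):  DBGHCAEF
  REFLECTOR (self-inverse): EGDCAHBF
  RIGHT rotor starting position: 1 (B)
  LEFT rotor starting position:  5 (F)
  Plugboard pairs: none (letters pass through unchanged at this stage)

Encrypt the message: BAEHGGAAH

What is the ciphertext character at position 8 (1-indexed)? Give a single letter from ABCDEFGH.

Char 1 ('B'): step: R->2, L=5; B->plug->B->R->D->L->G->refl->B->L'->F->R'->F->plug->F
Char 2 ('A'): step: R->3, L=5; A->plug->A->R->C->L->A->refl->E->L'->E->R'->E->plug->E
Char 3 ('E'): step: R->4, L=5; E->plug->E->R->G->L->C->refl->D->L'->A->R'->G->plug->G
Char 4 ('H'): step: R->5, L=5; H->plug->H->R->E->L->E->refl->A->L'->C->R'->C->plug->C
Char 5 ('G'): step: R->6, L=5; G->plug->G->R->D->L->G->refl->B->L'->F->R'->D->plug->D
Char 6 ('G'): step: R->7, L=5; G->plug->G->R->H->L->F->refl->H->L'->B->R'->H->plug->H
Char 7 ('A'): step: R->0, L->6 (L advanced); A->plug->A->R->C->L->F->refl->H->L'->B->R'->E->plug->E
Char 8 ('A'): step: R->1, L=6; A->plug->A->R->C->L->F->refl->H->L'->B->R'->H->plug->H

H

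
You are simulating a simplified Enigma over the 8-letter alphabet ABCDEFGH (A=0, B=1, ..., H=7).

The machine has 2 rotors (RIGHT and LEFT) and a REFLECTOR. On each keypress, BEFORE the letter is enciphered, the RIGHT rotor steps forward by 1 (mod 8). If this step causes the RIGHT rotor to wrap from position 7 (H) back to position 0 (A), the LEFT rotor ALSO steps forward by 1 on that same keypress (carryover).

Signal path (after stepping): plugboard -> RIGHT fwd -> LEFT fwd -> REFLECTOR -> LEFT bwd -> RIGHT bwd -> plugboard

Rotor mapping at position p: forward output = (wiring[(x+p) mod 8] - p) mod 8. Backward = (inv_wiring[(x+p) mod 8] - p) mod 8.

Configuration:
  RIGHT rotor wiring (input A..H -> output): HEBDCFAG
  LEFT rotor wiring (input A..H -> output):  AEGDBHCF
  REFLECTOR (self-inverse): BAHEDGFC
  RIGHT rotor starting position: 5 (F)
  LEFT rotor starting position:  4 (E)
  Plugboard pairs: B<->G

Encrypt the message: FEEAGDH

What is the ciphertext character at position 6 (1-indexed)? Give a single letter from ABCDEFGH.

Char 1 ('F'): step: R->6, L=4; F->plug->F->R->F->L->A->refl->B->L'->D->R'->E->plug->E
Char 2 ('E'): step: R->7, L=4; E->plug->E->R->E->L->E->refl->D->L'->B->R'->H->plug->H
Char 3 ('E'): step: R->0, L->5 (L advanced); E->plug->E->R->C->L->A->refl->B->L'->F->R'->F->plug->F
Char 4 ('A'): step: R->1, L=5; A->plug->A->R->D->L->D->refl->E->L'->H->R'->F->plug->F
Char 5 ('G'): step: R->2, L=5; G->plug->B->R->B->L->F->refl->G->L'->G->R'->E->plug->E
Char 6 ('D'): step: R->3, L=5; D->plug->D->R->F->L->B->refl->A->L'->C->R'->C->plug->C

C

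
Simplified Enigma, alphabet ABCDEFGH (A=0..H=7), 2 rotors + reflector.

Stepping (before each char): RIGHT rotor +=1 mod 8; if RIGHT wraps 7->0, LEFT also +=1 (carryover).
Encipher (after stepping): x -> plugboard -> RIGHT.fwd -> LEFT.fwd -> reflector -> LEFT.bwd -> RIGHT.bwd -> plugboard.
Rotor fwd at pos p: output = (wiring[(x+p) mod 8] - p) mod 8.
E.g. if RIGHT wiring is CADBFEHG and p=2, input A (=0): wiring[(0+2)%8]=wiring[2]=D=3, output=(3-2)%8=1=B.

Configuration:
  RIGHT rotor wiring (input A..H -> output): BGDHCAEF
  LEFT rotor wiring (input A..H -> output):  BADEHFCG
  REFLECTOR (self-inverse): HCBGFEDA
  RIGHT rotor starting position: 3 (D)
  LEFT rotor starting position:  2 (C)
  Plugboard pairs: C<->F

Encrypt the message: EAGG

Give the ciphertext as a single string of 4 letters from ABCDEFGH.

Answer: CBAE

Derivation:
Char 1 ('E'): step: R->4, L=2; E->plug->E->R->F->L->E->refl->F->L'->C->R'->F->plug->C
Char 2 ('A'): step: R->5, L=2; A->plug->A->R->D->L->D->refl->G->L'->H->R'->B->plug->B
Char 3 ('G'): step: R->6, L=2; G->plug->G->R->E->L->A->refl->H->L'->G->R'->A->plug->A
Char 4 ('G'): step: R->7, L=2; G->plug->G->R->B->L->C->refl->B->L'->A->R'->E->plug->E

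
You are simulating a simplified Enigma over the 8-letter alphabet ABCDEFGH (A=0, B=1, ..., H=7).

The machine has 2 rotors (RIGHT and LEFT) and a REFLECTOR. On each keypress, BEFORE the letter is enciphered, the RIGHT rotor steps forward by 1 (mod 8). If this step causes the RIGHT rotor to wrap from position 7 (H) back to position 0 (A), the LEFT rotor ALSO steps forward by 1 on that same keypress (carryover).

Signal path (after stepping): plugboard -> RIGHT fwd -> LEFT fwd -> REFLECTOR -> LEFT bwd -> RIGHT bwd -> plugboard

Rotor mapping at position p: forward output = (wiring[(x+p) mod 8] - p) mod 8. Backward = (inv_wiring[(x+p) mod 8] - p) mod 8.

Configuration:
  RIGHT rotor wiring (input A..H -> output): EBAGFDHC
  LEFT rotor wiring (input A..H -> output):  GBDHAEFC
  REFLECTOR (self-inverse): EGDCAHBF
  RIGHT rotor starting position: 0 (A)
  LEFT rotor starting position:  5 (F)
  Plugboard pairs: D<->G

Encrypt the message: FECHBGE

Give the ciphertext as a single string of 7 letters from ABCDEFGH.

Answer: BCBEHHF

Derivation:
Char 1 ('F'): step: R->1, L=5; F->plug->F->R->G->L->C->refl->D->L'->H->R'->B->plug->B
Char 2 ('E'): step: R->2, L=5; E->plug->E->R->F->L->G->refl->B->L'->D->R'->C->plug->C
Char 3 ('C'): step: R->3, L=5; C->plug->C->R->A->L->H->refl->F->L'->C->R'->B->plug->B
Char 4 ('H'): step: R->4, L=5; H->plug->H->R->C->L->F->refl->H->L'->A->R'->E->plug->E
Char 5 ('B'): step: R->5, L=5; B->plug->B->R->C->L->F->refl->H->L'->A->R'->H->plug->H
Char 6 ('G'): step: R->6, L=5; G->plug->D->R->D->L->B->refl->G->L'->F->R'->H->plug->H
Char 7 ('E'): step: R->7, L=5; E->plug->E->R->H->L->D->refl->C->L'->G->R'->F->plug->F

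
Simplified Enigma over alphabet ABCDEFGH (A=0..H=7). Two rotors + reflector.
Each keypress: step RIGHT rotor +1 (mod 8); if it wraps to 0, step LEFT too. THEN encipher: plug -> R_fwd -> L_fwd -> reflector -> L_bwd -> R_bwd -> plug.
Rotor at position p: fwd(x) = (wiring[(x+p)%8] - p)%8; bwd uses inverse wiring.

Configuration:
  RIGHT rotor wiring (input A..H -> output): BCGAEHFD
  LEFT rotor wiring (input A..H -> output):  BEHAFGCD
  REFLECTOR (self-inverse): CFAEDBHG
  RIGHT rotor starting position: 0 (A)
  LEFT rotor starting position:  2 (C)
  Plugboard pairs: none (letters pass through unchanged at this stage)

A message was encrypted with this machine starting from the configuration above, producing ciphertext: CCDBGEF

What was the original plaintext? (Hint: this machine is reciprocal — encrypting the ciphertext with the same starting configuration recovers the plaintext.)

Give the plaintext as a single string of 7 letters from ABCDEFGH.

Answer: FEHGABG

Derivation:
Char 1 ('C'): step: R->1, L=2; C->plug->C->R->H->L->C->refl->A->L'->E->R'->F->plug->F
Char 2 ('C'): step: R->2, L=2; C->plug->C->R->C->L->D->refl->E->L'->D->R'->E->plug->E
Char 3 ('D'): step: R->3, L=2; D->plug->D->R->C->L->D->refl->E->L'->D->R'->H->plug->H
Char 4 ('B'): step: R->4, L=2; B->plug->B->R->D->L->E->refl->D->L'->C->R'->G->plug->G
Char 5 ('G'): step: R->5, L=2; G->plug->G->R->D->L->E->refl->D->L'->C->R'->A->plug->A
Char 6 ('E'): step: R->6, L=2; E->plug->E->R->A->L->F->refl->B->L'->F->R'->B->plug->B
Char 7 ('F'): step: R->7, L=2; F->plug->F->R->F->L->B->refl->F->L'->A->R'->G->plug->G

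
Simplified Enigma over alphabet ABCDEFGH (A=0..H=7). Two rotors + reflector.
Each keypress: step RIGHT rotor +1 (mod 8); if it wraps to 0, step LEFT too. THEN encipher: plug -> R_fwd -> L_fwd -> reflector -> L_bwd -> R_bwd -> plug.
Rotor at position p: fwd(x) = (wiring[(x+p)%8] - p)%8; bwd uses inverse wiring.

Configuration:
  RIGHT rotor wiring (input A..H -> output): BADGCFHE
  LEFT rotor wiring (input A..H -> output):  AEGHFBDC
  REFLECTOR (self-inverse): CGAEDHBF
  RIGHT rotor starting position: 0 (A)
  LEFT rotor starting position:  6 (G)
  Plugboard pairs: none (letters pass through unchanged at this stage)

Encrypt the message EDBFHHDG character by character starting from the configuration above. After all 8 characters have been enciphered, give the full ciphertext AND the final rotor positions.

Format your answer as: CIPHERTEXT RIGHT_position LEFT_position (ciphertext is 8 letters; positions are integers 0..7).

Char 1 ('E'): step: R->1, L=6; E->plug->E->R->E->L->A->refl->C->L'->C->R'->B->plug->B
Char 2 ('D'): step: R->2, L=6; D->plug->D->R->D->L->G->refl->B->L'->F->R'->E->plug->E
Char 3 ('B'): step: R->3, L=6; B->plug->B->R->H->L->D->refl->E->L'->B->R'->E->plug->E
Char 4 ('F'): step: R->4, L=6; F->plug->F->R->E->L->A->refl->C->L'->C->R'->H->plug->H
Char 5 ('H'): step: R->5, L=6; H->plug->H->R->F->L->B->refl->G->L'->D->R'->E->plug->E
Char 6 ('H'): step: R->6, L=6; H->plug->H->R->H->L->D->refl->E->L'->B->R'->A->plug->A
Char 7 ('D'): step: R->7, L=6; D->plug->D->R->E->L->A->refl->C->L'->C->R'->B->plug->B
Char 8 ('G'): step: R->0, L->7 (L advanced); G->plug->G->R->H->L->E->refl->D->L'->A->R'->B->plug->B
Final: ciphertext=BEEHEABB, RIGHT=0, LEFT=7

Answer: BEEHEABB 0 7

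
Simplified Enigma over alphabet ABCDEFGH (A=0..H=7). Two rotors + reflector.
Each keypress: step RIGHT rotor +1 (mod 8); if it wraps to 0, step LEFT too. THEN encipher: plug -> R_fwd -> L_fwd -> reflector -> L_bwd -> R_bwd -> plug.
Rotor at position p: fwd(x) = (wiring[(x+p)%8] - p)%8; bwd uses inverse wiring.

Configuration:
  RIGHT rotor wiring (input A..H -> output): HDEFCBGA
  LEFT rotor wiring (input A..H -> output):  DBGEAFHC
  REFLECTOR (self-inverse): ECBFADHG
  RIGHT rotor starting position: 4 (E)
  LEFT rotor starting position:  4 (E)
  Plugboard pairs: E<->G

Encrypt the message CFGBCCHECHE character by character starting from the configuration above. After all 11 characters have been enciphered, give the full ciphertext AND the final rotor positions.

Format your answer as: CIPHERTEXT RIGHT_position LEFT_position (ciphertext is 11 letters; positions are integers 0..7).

Answer: AAAEGGGDGGH 7 5

Derivation:
Char 1 ('C'): step: R->5, L=4; C->plug->C->R->D->L->G->refl->H->L'->E->R'->A->plug->A
Char 2 ('F'): step: R->6, L=4; F->plug->F->R->H->L->A->refl->E->L'->A->R'->A->plug->A
Char 3 ('G'): step: R->7, L=4; G->plug->E->R->G->L->C->refl->B->L'->B->R'->A->plug->A
Char 4 ('B'): step: R->0, L->5 (L advanced); B->plug->B->R->D->L->G->refl->H->L'->G->R'->G->plug->E
Char 5 ('C'): step: R->1, L=5; C->plug->C->R->E->L->E->refl->A->L'->A->R'->E->plug->G
Char 6 ('C'): step: R->2, L=5; C->plug->C->R->A->L->A->refl->E->L'->E->R'->E->plug->G
Char 7 ('H'): step: R->3, L=5; H->plug->H->R->B->L->C->refl->B->L'->F->R'->E->plug->G
Char 8 ('E'): step: R->4, L=5; E->plug->G->R->A->L->A->refl->E->L'->E->R'->D->plug->D
Char 9 ('C'): step: R->5, L=5; C->plug->C->R->D->L->G->refl->H->L'->G->R'->E->plug->G
Char 10 ('H'): step: R->6, L=5; H->plug->H->R->D->L->G->refl->H->L'->G->R'->E->plug->G
Char 11 ('E'): step: R->7, L=5; E->plug->G->R->C->L->F->refl->D->L'->H->R'->H->plug->H
Final: ciphertext=AAAEGGGDGGH, RIGHT=7, LEFT=5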